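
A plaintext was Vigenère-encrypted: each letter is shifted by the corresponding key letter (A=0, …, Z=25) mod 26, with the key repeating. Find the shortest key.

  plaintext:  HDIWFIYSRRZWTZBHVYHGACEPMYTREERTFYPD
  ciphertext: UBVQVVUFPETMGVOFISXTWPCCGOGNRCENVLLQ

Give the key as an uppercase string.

  i= 0: U-H = 13 → N
  i= 1: B-D = 24 → Y
  i= 2: V-I = 13 → N
  i= 3: Q-W = 20 → U
  i= 4: V-F = 16 → Q
  i= 5: V-I = 13 → N
  i= 6: U-Y = 22 → W
  i= 7: F-S = 13 → N
  i= 8: P-R = 24 → Y
  i= 9: E-R = 13 → N
  i=10: T-Z = 20 → U
  i=11: M-W = 16 → Q
  i=12: G-T = 13 → N
  i=13: V-Z = 22 → W
  i=14: O-B = 13 → N
  i=15: F-H = 24 → Y
  i=16: I-V = 13 → N
  i=17: S-Y = 20 → U
  i=18: X-H = 16 → Q
  i=19: T-G = 13 → N
  i=20: W-A = 22 → W
  i=21: P-C = 13 → N
  i=22: C-E = 24 → Y
  i=23: C-P = 13 → N
  i=24: G-M = 20 → U
  i=25: O-Y = 16 → Q
  i=26: G-T = 13 → N
  i=27: N-R = 22 → W
  i=28: R-E = 13 → N
  i=29: C-E = 24 → Y
  i=30: E-R = 13 → N
  i=31: N-T = 20 → U
  i=32: V-F = 16 → Q
  i=33: L-Y = 13 → N
  i=34: L-P = 22 → W
  i=35: Q-D = 13 → N
  shifts repeat with period 7: NYNUQNW

NYNUQNW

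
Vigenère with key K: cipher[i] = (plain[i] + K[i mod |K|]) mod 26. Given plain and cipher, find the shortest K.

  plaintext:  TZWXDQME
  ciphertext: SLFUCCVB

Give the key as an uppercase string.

ZMJX

  i= 0: S-T = 25 → Z
  i= 1: L-Z = 12 → M
  i= 2: F-W =  9 → J
  i= 3: U-X = 23 → X
  i= 4: C-D = 25 → Z
  i= 5: C-Q = 12 → M
  i= 6: V-M =  9 → J
  i= 7: B-E = 23 → X
  shifts repeat with period 4: ZMJX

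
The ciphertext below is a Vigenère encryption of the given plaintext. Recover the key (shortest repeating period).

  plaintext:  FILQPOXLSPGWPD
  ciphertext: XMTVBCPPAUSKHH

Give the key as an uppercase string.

  i= 0: X-F = 18 → S
  i= 1: M-I =  4 → E
  i= 2: T-L =  8 → I
  i= 3: V-Q =  5 → F
  i= 4: B-P = 12 → M
  i= 5: C-O = 14 → O
  i= 6: P-X = 18 → S
  i= 7: P-L =  4 → E
  i= 8: A-S =  8 → I
  i= 9: U-P =  5 → F
  i=10: S-G = 12 → M
  i=11: K-W = 14 → O
  i=12: H-P = 18 → S
  i=13: H-D =  4 → E
  shifts repeat with period 6: SEIFMO

SEIFMO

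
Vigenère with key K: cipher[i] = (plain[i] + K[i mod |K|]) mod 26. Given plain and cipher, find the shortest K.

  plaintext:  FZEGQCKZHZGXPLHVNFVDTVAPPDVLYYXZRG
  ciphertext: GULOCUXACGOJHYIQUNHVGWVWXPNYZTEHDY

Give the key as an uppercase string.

BVHIMSN

  i= 0: G-F =  1 → B
  i= 1: U-Z = 21 → V
  i= 2: L-E =  7 → H
  i= 3: O-G =  8 → I
  i= 4: C-Q = 12 → M
  i= 5: U-C = 18 → S
  i= 6: X-K = 13 → N
  i= 7: A-Z =  1 → B
  i= 8: C-H = 21 → V
  i= 9: G-Z =  7 → H
  i=10: O-G =  8 → I
  i=11: J-X = 12 → M
  i=12: H-P = 18 → S
  i=13: Y-L = 13 → N
  i=14: I-H =  1 → B
  i=15: Q-V = 21 → V
  i=16: U-N =  7 → H
  i=17: N-F =  8 → I
  i=18: H-V = 12 → M
  i=19: V-D = 18 → S
  i=20: G-T = 13 → N
  i=21: W-V =  1 → B
  i=22: V-A = 21 → V
  i=23: W-P =  7 → H
  i=24: X-P =  8 → I
  i=25: P-D = 12 → M
  i=26: N-V = 18 → S
  i=27: Y-L = 13 → N
  i=28: Z-Y =  1 → B
  i=29: T-Y = 21 → V
  i=30: E-X =  7 → H
  i=31: H-Z =  8 → I
  i=32: D-R = 12 → M
  i=33: Y-G = 18 → S
  shifts repeat with period 7: BVHIMSN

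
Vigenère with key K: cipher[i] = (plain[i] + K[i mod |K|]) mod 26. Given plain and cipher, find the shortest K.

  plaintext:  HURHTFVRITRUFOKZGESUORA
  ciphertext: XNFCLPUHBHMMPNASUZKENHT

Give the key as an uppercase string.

  i= 0: X-H = 16 → Q
  i= 1: N-U = 19 → T
  i= 2: F-R = 14 → O
  i= 3: C-H = 21 → V
  i= 4: L-T = 18 → S
  i= 5: P-F = 10 → K
  i= 6: U-V = 25 → Z
  i= 7: H-R = 16 → Q
  i= 8: B-I = 19 → T
  i= 9: H-T = 14 → O
  i=10: M-R = 21 → V
  i=11: M-U = 18 → S
  i=12: P-F = 10 → K
  i=13: N-O = 25 → Z
  i=14: A-K = 16 → Q
  i=15: S-Z = 19 → T
  i=16: U-G = 14 → O
  i=17: Z-E = 21 → V
  i=18: K-S = 18 → S
  i=19: E-U = 10 → K
  i=20: N-O = 25 → Z
  i=21: H-R = 16 → Q
  i=22: T-A = 19 → T
  shifts repeat with period 7: QTOVSKZ

QTOVSKZ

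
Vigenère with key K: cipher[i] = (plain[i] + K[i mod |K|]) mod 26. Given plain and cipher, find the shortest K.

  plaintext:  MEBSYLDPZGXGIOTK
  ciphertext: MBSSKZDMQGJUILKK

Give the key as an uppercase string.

  i= 0: M-M =  0 → A
  i= 1: B-E = 23 → X
  i= 2: S-B = 17 → R
  i= 3: S-S =  0 → A
  i= 4: K-Y = 12 → M
  i= 5: Z-L = 14 → O
  i= 6: D-D =  0 → A
  i= 7: M-P = 23 → X
  i= 8: Q-Z = 17 → R
  i= 9: G-G =  0 → A
  i=10: J-X = 12 → M
  i=11: U-G = 14 → O
  i=12: I-I =  0 → A
  i=13: L-O = 23 → X
  i=14: K-T = 17 → R
  i=15: K-K =  0 → A
  shifts repeat with period 6: AXRAMO

AXRAMO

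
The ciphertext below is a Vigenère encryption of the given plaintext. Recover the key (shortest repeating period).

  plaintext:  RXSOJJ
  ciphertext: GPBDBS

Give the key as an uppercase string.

PSJ

  i= 0: G-R = 15 → P
  i= 1: P-X = 18 → S
  i= 2: B-S =  9 → J
  i= 3: D-O = 15 → P
  i= 4: B-J = 18 → S
  i= 5: S-J =  9 → J
  shifts repeat with period 3: PSJ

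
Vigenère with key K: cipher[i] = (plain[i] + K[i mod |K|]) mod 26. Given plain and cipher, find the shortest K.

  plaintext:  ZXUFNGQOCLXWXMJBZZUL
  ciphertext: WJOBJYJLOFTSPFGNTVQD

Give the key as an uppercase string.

XMUWWST

  i= 0: W-Z = 23 → X
  i= 1: J-X = 12 → M
  i= 2: O-U = 20 → U
  i= 3: B-F = 22 → W
  i= 4: J-N = 22 → W
  i= 5: Y-G = 18 → S
  i= 6: J-Q = 19 → T
  i= 7: L-O = 23 → X
  i= 8: O-C = 12 → M
  i= 9: F-L = 20 → U
  i=10: T-X = 22 → W
  i=11: S-W = 22 → W
  i=12: P-X = 18 → S
  i=13: F-M = 19 → T
  i=14: G-J = 23 → X
  i=15: N-B = 12 → M
  i=16: T-Z = 20 → U
  i=17: V-Z = 22 → W
  i=18: Q-U = 22 → W
  i=19: D-L = 18 → S
  shifts repeat with period 7: XMUWWST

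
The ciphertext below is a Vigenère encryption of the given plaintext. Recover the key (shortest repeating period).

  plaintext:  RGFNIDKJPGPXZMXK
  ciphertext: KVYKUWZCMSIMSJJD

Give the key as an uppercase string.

TPTXM

  i= 0: K-R = 19 → T
  i= 1: V-G = 15 → P
  i= 2: Y-F = 19 → T
  i= 3: K-N = 23 → X
  i= 4: U-I = 12 → M
  i= 5: W-D = 19 → T
  i= 6: Z-K = 15 → P
  i= 7: C-J = 19 → T
  i= 8: M-P = 23 → X
  i= 9: S-G = 12 → M
  i=10: I-P = 19 → T
  i=11: M-X = 15 → P
  i=12: S-Z = 19 → T
  i=13: J-M = 23 → X
  i=14: J-X = 12 → M
  i=15: D-K = 19 → T
  shifts repeat with period 5: TPTXM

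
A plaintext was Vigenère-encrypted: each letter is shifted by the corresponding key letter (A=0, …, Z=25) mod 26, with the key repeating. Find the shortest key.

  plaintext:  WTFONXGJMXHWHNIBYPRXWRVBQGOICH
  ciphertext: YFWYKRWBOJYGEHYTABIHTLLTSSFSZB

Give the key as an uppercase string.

CMRKXUQS

  i= 0: Y-W =  2 → C
  i= 1: F-T = 12 → M
  i= 2: W-F = 17 → R
  i= 3: Y-O = 10 → K
  i= 4: K-N = 23 → X
  i= 5: R-X = 20 → U
  i= 6: W-G = 16 → Q
  i= 7: B-J = 18 → S
  i= 8: O-M =  2 → C
  i= 9: J-X = 12 → M
  i=10: Y-H = 17 → R
  i=11: G-W = 10 → K
  i=12: E-H = 23 → X
  i=13: H-N = 20 → U
  i=14: Y-I = 16 → Q
  i=15: T-B = 18 → S
  i=16: A-Y =  2 → C
  i=17: B-P = 12 → M
  i=18: I-R = 17 → R
  i=19: H-X = 10 → K
  i=20: T-W = 23 → X
  i=21: L-R = 20 → U
  i=22: L-V = 16 → Q
  i=23: T-B = 18 → S
  i=24: S-Q =  2 → C
  i=25: S-G = 12 → M
  i=26: F-O = 17 → R
  i=27: S-I = 10 → K
  i=28: Z-C = 23 → X
  i=29: B-H = 20 → U
  shifts repeat with period 8: CMRKXUQS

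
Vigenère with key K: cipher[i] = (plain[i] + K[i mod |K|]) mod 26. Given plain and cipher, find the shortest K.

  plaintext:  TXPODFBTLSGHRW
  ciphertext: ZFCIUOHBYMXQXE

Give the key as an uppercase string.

  i= 0: Z-T =  6 → G
  i= 1: F-X =  8 → I
  i= 2: C-P = 13 → N
  i= 3: I-O = 20 → U
  i= 4: U-D = 17 → R
  i= 5: O-F =  9 → J
  i= 6: H-B =  6 → G
  i= 7: B-T =  8 → I
  i= 8: Y-L = 13 → N
  i= 9: M-S = 20 → U
  i=10: X-G = 17 → R
  i=11: Q-H =  9 → J
  i=12: X-R =  6 → G
  i=13: E-W =  8 → I
  shifts repeat with period 6: GINURJ

GINURJ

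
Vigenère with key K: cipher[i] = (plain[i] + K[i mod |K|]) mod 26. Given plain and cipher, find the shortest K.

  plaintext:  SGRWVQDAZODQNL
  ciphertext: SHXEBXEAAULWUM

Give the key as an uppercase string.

ABGIGHB

  i= 0: S-S =  0 → A
  i= 1: H-G =  1 → B
  i= 2: X-R =  6 → G
  i= 3: E-W =  8 → I
  i= 4: B-V =  6 → G
  i= 5: X-Q =  7 → H
  i= 6: E-D =  1 → B
  i= 7: A-A =  0 → A
  i= 8: A-Z =  1 → B
  i= 9: U-O =  6 → G
  i=10: L-D =  8 → I
  i=11: W-Q =  6 → G
  i=12: U-N =  7 → H
  i=13: M-L =  1 → B
  shifts repeat with period 7: ABGIGHB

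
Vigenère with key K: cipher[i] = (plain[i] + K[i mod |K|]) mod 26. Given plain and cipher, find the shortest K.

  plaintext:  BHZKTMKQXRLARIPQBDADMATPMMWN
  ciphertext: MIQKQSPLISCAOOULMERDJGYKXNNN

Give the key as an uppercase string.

LBRAXGFV

  i= 0: M-B = 11 → L
  i= 1: I-H =  1 → B
  i= 2: Q-Z = 17 → R
  i= 3: K-K =  0 → A
  i= 4: Q-T = 23 → X
  i= 5: S-M =  6 → G
  i= 6: P-K =  5 → F
  i= 7: L-Q = 21 → V
  i= 8: I-X = 11 → L
  i= 9: S-R =  1 → B
  i=10: C-L = 17 → R
  i=11: A-A =  0 → A
  i=12: O-R = 23 → X
  i=13: O-I =  6 → G
  i=14: U-P =  5 → F
  i=15: L-Q = 21 → V
  i=16: M-B = 11 → L
  i=17: E-D =  1 → B
  i=18: R-A = 17 → R
  i=19: D-D =  0 → A
  i=20: J-M = 23 → X
  i=21: G-A =  6 → G
  i=22: Y-T =  5 → F
  i=23: K-P = 21 → V
  i=24: X-M = 11 → L
  i=25: N-M =  1 → B
  i=26: N-W = 17 → R
  i=27: N-N =  0 → A
  shifts repeat with period 8: LBRAXGFV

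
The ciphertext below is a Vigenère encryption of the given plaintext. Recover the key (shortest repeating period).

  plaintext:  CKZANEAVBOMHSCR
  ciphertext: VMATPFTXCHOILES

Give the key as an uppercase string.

TCB

  i= 0: V-C = 19 → T
  i= 1: M-K =  2 → C
  i= 2: A-Z =  1 → B
  i= 3: T-A = 19 → T
  i= 4: P-N =  2 → C
  i= 5: F-E =  1 → B
  i= 6: T-A = 19 → T
  i= 7: X-V =  2 → C
  i= 8: C-B =  1 → B
  i= 9: H-O = 19 → T
  i=10: O-M =  2 → C
  i=11: I-H =  1 → B
  i=12: L-S = 19 → T
  i=13: E-C =  2 → C
  i=14: S-R =  1 → B
  shifts repeat with period 3: TCB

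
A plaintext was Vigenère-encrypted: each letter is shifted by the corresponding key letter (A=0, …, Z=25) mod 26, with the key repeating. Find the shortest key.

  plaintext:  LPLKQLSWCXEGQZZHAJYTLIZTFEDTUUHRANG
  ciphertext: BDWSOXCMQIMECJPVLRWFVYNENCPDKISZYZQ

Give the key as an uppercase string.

QOLIYMK

  i= 0: B-L = 16 → Q
  i= 1: D-P = 14 → O
  i= 2: W-L = 11 → L
  i= 3: S-K =  8 → I
  i= 4: O-Q = 24 → Y
  i= 5: X-L = 12 → M
  i= 6: C-S = 10 → K
  i= 7: M-W = 16 → Q
  i= 8: Q-C = 14 → O
  i= 9: I-X = 11 → L
  i=10: M-E =  8 → I
  i=11: E-G = 24 → Y
  i=12: C-Q = 12 → M
  i=13: J-Z = 10 → K
  i=14: P-Z = 16 → Q
  i=15: V-H = 14 → O
  i=16: L-A = 11 → L
  i=17: R-J =  8 → I
  i=18: W-Y = 24 → Y
  i=19: F-T = 12 → M
  i=20: V-L = 10 → K
  i=21: Y-I = 16 → Q
  i=22: N-Z = 14 → O
  i=23: E-T = 11 → L
  i=24: N-F =  8 → I
  i=25: C-E = 24 → Y
  i=26: P-D = 12 → M
  i=27: D-T = 10 → K
  i=28: K-U = 16 → Q
  i=29: I-U = 14 → O
  i=30: S-H = 11 → L
  i=31: Z-R =  8 → I
  i=32: Y-A = 24 → Y
  i=33: Z-N = 12 → M
  i=34: Q-G = 10 → K
  shifts repeat with period 7: QOLIYMK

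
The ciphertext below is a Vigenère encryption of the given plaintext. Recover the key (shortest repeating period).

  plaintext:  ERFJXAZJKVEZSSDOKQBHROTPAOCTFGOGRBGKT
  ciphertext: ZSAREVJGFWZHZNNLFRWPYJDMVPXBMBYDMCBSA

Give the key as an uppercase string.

VBVIHVKX

  i= 0: Z-E = 21 → V
  i= 1: S-R =  1 → B
  i= 2: A-F = 21 → V
  i= 3: R-J =  8 → I
  i= 4: E-X =  7 → H
  i= 5: V-A = 21 → V
  i= 6: J-Z = 10 → K
  i= 7: G-J = 23 → X
  i= 8: F-K = 21 → V
  i= 9: W-V =  1 → B
  i=10: Z-E = 21 → V
  i=11: H-Z =  8 → I
  i=12: Z-S =  7 → H
  i=13: N-S = 21 → V
  i=14: N-D = 10 → K
  i=15: L-O = 23 → X
  i=16: F-K = 21 → V
  i=17: R-Q =  1 → B
  i=18: W-B = 21 → V
  i=19: P-H =  8 → I
  i=20: Y-R =  7 → H
  i=21: J-O = 21 → V
  i=22: D-T = 10 → K
  i=23: M-P = 23 → X
  i=24: V-A = 21 → V
  i=25: P-O =  1 → B
  i=26: X-C = 21 → V
  i=27: B-T =  8 → I
  i=28: M-F =  7 → H
  i=29: B-G = 21 → V
  i=30: Y-O = 10 → K
  i=31: D-G = 23 → X
  i=32: M-R = 21 → V
  i=33: C-B =  1 → B
  i=34: B-G = 21 → V
  i=35: S-K =  8 → I
  i=36: A-T =  7 → H
  shifts repeat with period 8: VBVIHVKX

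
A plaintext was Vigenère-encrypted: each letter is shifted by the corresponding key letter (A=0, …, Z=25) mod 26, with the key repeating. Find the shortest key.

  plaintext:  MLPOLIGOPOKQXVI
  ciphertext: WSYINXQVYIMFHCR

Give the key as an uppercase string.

  i= 0: W-M = 10 → K
  i= 1: S-L =  7 → H
  i= 2: Y-P =  9 → J
  i= 3: I-O = 20 → U
  i= 4: N-L =  2 → C
  i= 5: X-I = 15 → P
  i= 6: Q-G = 10 → K
  i= 7: V-O =  7 → H
  i= 8: Y-P =  9 → J
  i= 9: I-O = 20 → U
  i=10: M-K =  2 → C
  i=11: F-Q = 15 → P
  i=12: H-X = 10 → K
  i=13: C-V =  7 → H
  i=14: R-I =  9 → J
  shifts repeat with period 6: KHJUCP

KHJUCP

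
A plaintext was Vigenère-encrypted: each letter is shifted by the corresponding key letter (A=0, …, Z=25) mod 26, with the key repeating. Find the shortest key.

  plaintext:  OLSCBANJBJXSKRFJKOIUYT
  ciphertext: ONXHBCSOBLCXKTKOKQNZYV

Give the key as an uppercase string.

ACFF

  i= 0: O-O =  0 → A
  i= 1: N-L =  2 → C
  i= 2: X-S =  5 → F
  i= 3: H-C =  5 → F
  i= 4: B-B =  0 → A
  i= 5: C-A =  2 → C
  i= 6: S-N =  5 → F
  i= 7: O-J =  5 → F
  i= 8: B-B =  0 → A
  i= 9: L-J =  2 → C
  i=10: C-X =  5 → F
  i=11: X-S =  5 → F
  i=12: K-K =  0 → A
  i=13: T-R =  2 → C
  i=14: K-F =  5 → F
  i=15: O-J =  5 → F
  i=16: K-K =  0 → A
  i=17: Q-O =  2 → C
  i=18: N-I =  5 → F
  i=19: Z-U =  5 → F
  i=20: Y-Y =  0 → A
  i=21: V-T =  2 → C
  shifts repeat with period 4: ACFF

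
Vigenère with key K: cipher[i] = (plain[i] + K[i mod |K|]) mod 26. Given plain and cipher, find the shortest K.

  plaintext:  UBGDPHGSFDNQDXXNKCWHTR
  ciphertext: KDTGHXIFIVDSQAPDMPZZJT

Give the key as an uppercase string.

  i= 0: K-U = 16 → Q
  i= 1: D-B =  2 → C
  i= 2: T-G = 13 → N
  i= 3: G-D =  3 → D
  i= 4: H-P = 18 → S
  i= 5: X-H = 16 → Q
  i= 6: I-G =  2 → C
  i= 7: F-S = 13 → N
  i= 8: I-F =  3 → D
  i= 9: V-D = 18 → S
  i=10: D-N = 16 → Q
  i=11: S-Q =  2 → C
  i=12: Q-D = 13 → N
  i=13: A-X =  3 → D
  i=14: P-X = 18 → S
  i=15: D-N = 16 → Q
  i=16: M-K =  2 → C
  i=17: P-C = 13 → N
  i=18: Z-W =  3 → D
  i=19: Z-H = 18 → S
  i=20: J-T = 16 → Q
  i=21: T-R =  2 → C
  shifts repeat with period 5: QCNDS

QCNDS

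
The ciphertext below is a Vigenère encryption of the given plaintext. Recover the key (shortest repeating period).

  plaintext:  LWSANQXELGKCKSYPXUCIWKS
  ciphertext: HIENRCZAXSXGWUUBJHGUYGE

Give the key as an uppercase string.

  i= 0: H-L = 22 → W
  i= 1: I-W = 12 → M
  i= 2: E-S = 12 → M
  i= 3: N-A = 13 → N
  i= 4: R-N =  4 → E
  i= 5: C-Q = 12 → M
  i= 6: Z-X =  2 → C
  i= 7: A-E = 22 → W
  i= 8: X-L = 12 → M
  i= 9: S-G = 12 → M
  i=10: X-K = 13 → N
  i=11: G-C =  4 → E
  i=12: W-K = 12 → M
  i=13: U-S =  2 → C
  i=14: U-Y = 22 → W
  i=15: B-P = 12 → M
  i=16: J-X = 12 → M
  i=17: H-U = 13 → N
  i=18: G-C =  4 → E
  i=19: U-I = 12 → M
  i=20: Y-W =  2 → C
  i=21: G-K = 22 → W
  i=22: E-S = 12 → M
  shifts repeat with period 7: WMMNEMC

WMMNEMC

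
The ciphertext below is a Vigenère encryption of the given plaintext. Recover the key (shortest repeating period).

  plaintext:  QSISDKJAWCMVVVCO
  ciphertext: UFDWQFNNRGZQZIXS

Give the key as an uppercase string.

ENV

  i= 0: U-Q =  4 → E
  i= 1: F-S = 13 → N
  i= 2: D-I = 21 → V
  i= 3: W-S =  4 → E
  i= 4: Q-D = 13 → N
  i= 5: F-K = 21 → V
  i= 6: N-J =  4 → E
  i= 7: N-A = 13 → N
  i= 8: R-W = 21 → V
  i= 9: G-C =  4 → E
  i=10: Z-M = 13 → N
  i=11: Q-V = 21 → V
  i=12: Z-V =  4 → E
  i=13: I-V = 13 → N
  i=14: X-C = 21 → V
  i=15: S-O =  4 → E
  shifts repeat with period 3: ENV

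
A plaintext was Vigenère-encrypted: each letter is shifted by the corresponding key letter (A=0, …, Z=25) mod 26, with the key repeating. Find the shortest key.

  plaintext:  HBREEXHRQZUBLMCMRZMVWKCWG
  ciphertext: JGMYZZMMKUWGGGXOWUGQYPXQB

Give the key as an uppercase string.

CFVUV

  i= 0: J-H =  2 → C
  i= 1: G-B =  5 → F
  i= 2: M-R = 21 → V
  i= 3: Y-E = 20 → U
  i= 4: Z-E = 21 → V
  i= 5: Z-X =  2 → C
  i= 6: M-H =  5 → F
  i= 7: M-R = 21 → V
  i= 8: K-Q = 20 → U
  i= 9: U-Z = 21 → V
  i=10: W-U =  2 → C
  i=11: G-B =  5 → F
  i=12: G-L = 21 → V
  i=13: G-M = 20 → U
  i=14: X-C = 21 → V
  i=15: O-M =  2 → C
  i=16: W-R =  5 → F
  i=17: U-Z = 21 → V
  i=18: G-M = 20 → U
  i=19: Q-V = 21 → V
  i=20: Y-W =  2 → C
  i=21: P-K =  5 → F
  i=22: X-C = 21 → V
  i=23: Q-W = 20 → U
  i=24: B-G = 21 → V
  shifts repeat with period 5: CFVUV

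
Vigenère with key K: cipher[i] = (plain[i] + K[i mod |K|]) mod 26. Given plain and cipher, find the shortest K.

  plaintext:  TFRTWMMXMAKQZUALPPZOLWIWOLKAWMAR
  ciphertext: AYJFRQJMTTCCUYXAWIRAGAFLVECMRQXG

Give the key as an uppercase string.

HTSMVEXP

  i= 0: A-T =  7 → H
  i= 1: Y-F = 19 → T
  i= 2: J-R = 18 → S
  i= 3: F-T = 12 → M
  i= 4: R-W = 21 → V
  i= 5: Q-M =  4 → E
  i= 6: J-M = 23 → X
  i= 7: M-X = 15 → P
  i= 8: T-M =  7 → H
  i= 9: T-A = 19 → T
  i=10: C-K = 18 → S
  i=11: C-Q = 12 → M
  i=12: U-Z = 21 → V
  i=13: Y-U =  4 → E
  i=14: X-A = 23 → X
  i=15: A-L = 15 → P
  i=16: W-P =  7 → H
  i=17: I-P = 19 → T
  i=18: R-Z = 18 → S
  i=19: A-O = 12 → M
  i=20: G-L = 21 → V
  i=21: A-W =  4 → E
  i=22: F-I = 23 → X
  i=23: L-W = 15 → P
  i=24: V-O =  7 → H
  i=25: E-L = 19 → T
  i=26: C-K = 18 → S
  i=27: M-A = 12 → M
  i=28: R-W = 21 → V
  i=29: Q-M =  4 → E
  i=30: X-A = 23 → X
  i=31: G-R = 15 → P
  shifts repeat with period 8: HTSMVEXP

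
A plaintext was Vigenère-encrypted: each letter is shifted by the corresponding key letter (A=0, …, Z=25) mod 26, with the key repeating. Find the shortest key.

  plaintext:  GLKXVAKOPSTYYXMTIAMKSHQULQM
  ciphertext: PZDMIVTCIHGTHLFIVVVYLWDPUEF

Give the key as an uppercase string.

JOTPNV

  i= 0: P-G =  9 → J
  i= 1: Z-L = 14 → O
  i= 2: D-K = 19 → T
  i= 3: M-X = 15 → P
  i= 4: I-V = 13 → N
  i= 5: V-A = 21 → V
  i= 6: T-K =  9 → J
  i= 7: C-O = 14 → O
  i= 8: I-P = 19 → T
  i= 9: H-S = 15 → P
  i=10: G-T = 13 → N
  i=11: T-Y = 21 → V
  i=12: H-Y =  9 → J
  i=13: L-X = 14 → O
  i=14: F-M = 19 → T
  i=15: I-T = 15 → P
  i=16: V-I = 13 → N
  i=17: V-A = 21 → V
  i=18: V-M =  9 → J
  i=19: Y-K = 14 → O
  i=20: L-S = 19 → T
  i=21: W-H = 15 → P
  i=22: D-Q = 13 → N
  i=23: P-U = 21 → V
  i=24: U-L =  9 → J
  i=25: E-Q = 14 → O
  i=26: F-M = 19 → T
  shifts repeat with period 6: JOTPNV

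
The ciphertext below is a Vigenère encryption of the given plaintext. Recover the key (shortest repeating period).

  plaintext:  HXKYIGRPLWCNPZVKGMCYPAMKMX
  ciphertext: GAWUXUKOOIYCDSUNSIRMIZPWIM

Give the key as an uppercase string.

ZDMWPOT

  i= 0: G-H = 25 → Z
  i= 1: A-X =  3 → D
  i= 2: W-K = 12 → M
  i= 3: U-Y = 22 → W
  i= 4: X-I = 15 → P
  i= 5: U-G = 14 → O
  i= 6: K-R = 19 → T
  i= 7: O-P = 25 → Z
  i= 8: O-L =  3 → D
  i= 9: I-W = 12 → M
  i=10: Y-C = 22 → W
  i=11: C-N = 15 → P
  i=12: D-P = 14 → O
  i=13: S-Z = 19 → T
  i=14: U-V = 25 → Z
  i=15: N-K =  3 → D
  i=16: S-G = 12 → M
  i=17: I-M = 22 → W
  i=18: R-C = 15 → P
  i=19: M-Y = 14 → O
  i=20: I-P = 19 → T
  i=21: Z-A = 25 → Z
  i=22: P-M =  3 → D
  i=23: W-K = 12 → M
  i=24: I-M = 22 → W
  i=25: M-X = 15 → P
  shifts repeat with period 7: ZDMWPOT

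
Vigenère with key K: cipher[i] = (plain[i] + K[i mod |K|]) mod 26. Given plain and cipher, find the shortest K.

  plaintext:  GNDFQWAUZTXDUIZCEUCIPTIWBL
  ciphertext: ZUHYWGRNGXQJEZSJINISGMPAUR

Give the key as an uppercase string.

THETGKR

  i= 0: Z-G = 19 → T
  i= 1: U-N =  7 → H
  i= 2: H-D =  4 → E
  i= 3: Y-F = 19 → T
  i= 4: W-Q =  6 → G
  i= 5: G-W = 10 → K
  i= 6: R-A = 17 → R
  i= 7: N-U = 19 → T
  i= 8: G-Z =  7 → H
  i= 9: X-T =  4 → E
  i=10: Q-X = 19 → T
  i=11: J-D =  6 → G
  i=12: E-U = 10 → K
  i=13: Z-I = 17 → R
  i=14: S-Z = 19 → T
  i=15: J-C =  7 → H
  i=16: I-E =  4 → E
  i=17: N-U = 19 → T
  i=18: I-C =  6 → G
  i=19: S-I = 10 → K
  i=20: G-P = 17 → R
  i=21: M-T = 19 → T
  i=22: P-I =  7 → H
  i=23: A-W =  4 → E
  i=24: U-B = 19 → T
  i=25: R-L =  6 → G
  shifts repeat with period 7: THETGKR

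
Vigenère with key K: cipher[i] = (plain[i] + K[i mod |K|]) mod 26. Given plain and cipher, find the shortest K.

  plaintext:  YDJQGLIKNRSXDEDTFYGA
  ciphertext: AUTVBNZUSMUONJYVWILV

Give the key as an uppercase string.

  i= 0: A-Y =  2 → C
  i= 1: U-D = 17 → R
  i= 2: T-J = 10 → K
  i= 3: V-Q =  5 → F
  i= 4: B-G = 21 → V
  i= 5: N-L =  2 → C
  i= 6: Z-I = 17 → R
  i= 7: U-K = 10 → K
  i= 8: S-N =  5 → F
  i= 9: M-R = 21 → V
  i=10: U-S =  2 → C
  i=11: O-X = 17 → R
  i=12: N-D = 10 → K
  i=13: J-E =  5 → F
  i=14: Y-D = 21 → V
  i=15: V-T =  2 → C
  i=16: W-F = 17 → R
  i=17: I-Y = 10 → K
  i=18: L-G =  5 → F
  i=19: V-A = 21 → V
  shifts repeat with period 5: CRKFV

CRKFV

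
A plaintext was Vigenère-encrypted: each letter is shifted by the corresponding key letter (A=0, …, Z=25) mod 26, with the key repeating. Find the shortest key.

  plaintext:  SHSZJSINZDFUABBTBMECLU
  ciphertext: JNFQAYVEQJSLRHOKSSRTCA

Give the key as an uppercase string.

RGNR

  i= 0: J-S = 17 → R
  i= 1: N-H =  6 → G
  i= 2: F-S = 13 → N
  i= 3: Q-Z = 17 → R
  i= 4: A-J = 17 → R
  i= 5: Y-S =  6 → G
  i= 6: V-I = 13 → N
  i= 7: E-N = 17 → R
  i= 8: Q-Z = 17 → R
  i= 9: J-D =  6 → G
  i=10: S-F = 13 → N
  i=11: L-U = 17 → R
  i=12: R-A = 17 → R
  i=13: H-B =  6 → G
  i=14: O-B = 13 → N
  i=15: K-T = 17 → R
  i=16: S-B = 17 → R
  i=17: S-M =  6 → G
  i=18: R-E = 13 → N
  i=19: T-C = 17 → R
  i=20: C-L = 17 → R
  i=21: A-U =  6 → G
  shifts repeat with period 4: RGNR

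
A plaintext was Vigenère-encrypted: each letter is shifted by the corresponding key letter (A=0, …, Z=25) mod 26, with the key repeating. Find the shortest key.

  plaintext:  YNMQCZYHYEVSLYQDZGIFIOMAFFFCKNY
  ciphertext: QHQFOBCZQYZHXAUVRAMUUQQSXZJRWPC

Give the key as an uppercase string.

  i= 0: Q-Y = 18 → S
  i= 1: H-N = 20 → U
  i= 2: Q-M =  4 → E
  i= 3: F-Q = 15 → P
  i= 4: O-C = 12 → M
  i= 5: B-Z =  2 → C
  i= 6: C-Y =  4 → E
  i= 7: Z-H = 18 → S
  i= 8: Q-Y = 18 → S
  i= 9: Y-E = 20 → U
  i=10: Z-V =  4 → E
  i=11: H-S = 15 → P
  i=12: X-L = 12 → M
  i=13: A-Y =  2 → C
  i=14: U-Q =  4 → E
  i=15: V-D = 18 → S
  i=16: R-Z = 18 → S
  i=17: A-G = 20 → U
  i=18: M-I =  4 → E
  i=19: U-F = 15 → P
  i=20: U-I = 12 → M
  i=21: Q-O =  2 → C
  i=22: Q-M =  4 → E
  i=23: S-A = 18 → S
  i=24: X-F = 18 → S
  i=25: Z-F = 20 → U
  i=26: J-F =  4 → E
  i=27: R-C = 15 → P
  i=28: W-K = 12 → M
  i=29: P-N =  2 → C
  i=30: C-Y =  4 → E
  shifts repeat with period 8: SUEPMCES

SUEPMCES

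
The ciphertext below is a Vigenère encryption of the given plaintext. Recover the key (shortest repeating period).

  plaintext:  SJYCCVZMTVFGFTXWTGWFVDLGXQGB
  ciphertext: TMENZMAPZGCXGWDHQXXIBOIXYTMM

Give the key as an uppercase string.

BDGLXR

  i= 0: T-S =  1 → B
  i= 1: M-J =  3 → D
  i= 2: E-Y =  6 → G
  i= 3: N-C = 11 → L
  i= 4: Z-C = 23 → X
  i= 5: M-V = 17 → R
  i= 6: A-Z =  1 → B
  i= 7: P-M =  3 → D
  i= 8: Z-T =  6 → G
  i= 9: G-V = 11 → L
  i=10: C-F = 23 → X
  i=11: X-G = 17 → R
  i=12: G-F =  1 → B
  i=13: W-T =  3 → D
  i=14: D-X =  6 → G
  i=15: H-W = 11 → L
  i=16: Q-T = 23 → X
  i=17: X-G = 17 → R
  i=18: X-W =  1 → B
  i=19: I-F =  3 → D
  i=20: B-V =  6 → G
  i=21: O-D = 11 → L
  i=22: I-L = 23 → X
  i=23: X-G = 17 → R
  i=24: Y-X =  1 → B
  i=25: T-Q =  3 → D
  i=26: M-G =  6 → G
  i=27: M-B = 11 → L
  shifts repeat with period 6: BDGLXR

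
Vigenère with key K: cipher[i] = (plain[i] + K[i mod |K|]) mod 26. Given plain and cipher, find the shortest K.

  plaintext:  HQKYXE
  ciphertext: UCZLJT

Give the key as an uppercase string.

NMP

  i= 0: U-H = 13 → N
  i= 1: C-Q = 12 → M
  i= 2: Z-K = 15 → P
  i= 3: L-Y = 13 → N
  i= 4: J-X = 12 → M
  i= 5: T-E = 15 → P
  shifts repeat with period 3: NMP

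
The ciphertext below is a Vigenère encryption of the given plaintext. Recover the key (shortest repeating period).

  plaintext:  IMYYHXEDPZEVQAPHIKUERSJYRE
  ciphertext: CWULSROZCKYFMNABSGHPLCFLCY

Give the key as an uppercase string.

  i= 0: C-I = 20 → U
  i= 1: W-M = 10 → K
  i= 2: U-Y = 22 → W
  i= 3: L-Y = 13 → N
  i= 4: S-H = 11 → L
  i= 5: R-X = 20 → U
  i= 6: O-E = 10 → K
  i= 7: Z-D = 22 → W
  i= 8: C-P = 13 → N
  i= 9: K-Z = 11 → L
  i=10: Y-E = 20 → U
  i=11: F-V = 10 → K
  i=12: M-Q = 22 → W
  i=13: N-A = 13 → N
  i=14: A-P = 11 → L
  i=15: B-H = 20 → U
  i=16: S-I = 10 → K
  i=17: G-K = 22 → W
  i=18: H-U = 13 → N
  i=19: P-E = 11 → L
  i=20: L-R = 20 → U
  i=21: C-S = 10 → K
  i=22: F-J = 22 → W
  i=23: L-Y = 13 → N
  i=24: C-R = 11 → L
  i=25: Y-E = 20 → U
  shifts repeat with period 5: UKWNL

UKWNL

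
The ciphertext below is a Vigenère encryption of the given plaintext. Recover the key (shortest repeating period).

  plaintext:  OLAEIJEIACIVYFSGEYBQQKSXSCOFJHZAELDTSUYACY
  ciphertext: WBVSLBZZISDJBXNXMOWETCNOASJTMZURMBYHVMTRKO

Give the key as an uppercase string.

IQVODSVR

  i= 0: W-O =  8 → I
  i= 1: B-L = 16 → Q
  i= 2: V-A = 21 → V
  i= 3: S-E = 14 → O
  i= 4: L-I =  3 → D
  i= 5: B-J = 18 → S
  i= 6: Z-E = 21 → V
  i= 7: Z-I = 17 → R
  i= 8: I-A =  8 → I
  i= 9: S-C = 16 → Q
  i=10: D-I = 21 → V
  i=11: J-V = 14 → O
  i=12: B-Y =  3 → D
  i=13: X-F = 18 → S
  i=14: N-S = 21 → V
  i=15: X-G = 17 → R
  i=16: M-E =  8 → I
  i=17: O-Y = 16 → Q
  i=18: W-B = 21 → V
  i=19: E-Q = 14 → O
  i=20: T-Q =  3 → D
  i=21: C-K = 18 → S
  i=22: N-S = 21 → V
  i=23: O-X = 17 → R
  i=24: A-S =  8 → I
  i=25: S-C = 16 → Q
  i=26: J-O = 21 → V
  i=27: T-F = 14 → O
  i=28: M-J =  3 → D
  i=29: Z-H = 18 → S
  i=30: U-Z = 21 → V
  i=31: R-A = 17 → R
  i=32: M-E =  8 → I
  i=33: B-L = 16 → Q
  i=34: Y-D = 21 → V
  i=35: H-T = 14 → O
  i=36: V-S =  3 → D
  i=37: M-U = 18 → S
  i=38: T-Y = 21 → V
  i=39: R-A = 17 → R
  i=40: K-C =  8 → I
  i=41: O-Y = 16 → Q
  shifts repeat with period 8: IQVODSVR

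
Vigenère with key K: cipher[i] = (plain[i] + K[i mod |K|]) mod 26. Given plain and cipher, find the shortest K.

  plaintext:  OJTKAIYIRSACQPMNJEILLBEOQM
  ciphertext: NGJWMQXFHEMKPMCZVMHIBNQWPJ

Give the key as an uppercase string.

ZXQMMI

  i= 0: N-O = 25 → Z
  i= 1: G-J = 23 → X
  i= 2: J-T = 16 → Q
  i= 3: W-K = 12 → M
  i= 4: M-A = 12 → M
  i= 5: Q-I =  8 → I
  i= 6: X-Y = 25 → Z
  i= 7: F-I = 23 → X
  i= 8: H-R = 16 → Q
  i= 9: E-S = 12 → M
  i=10: M-A = 12 → M
  i=11: K-C =  8 → I
  i=12: P-Q = 25 → Z
  i=13: M-P = 23 → X
  i=14: C-M = 16 → Q
  i=15: Z-N = 12 → M
  i=16: V-J = 12 → M
  i=17: M-E =  8 → I
  i=18: H-I = 25 → Z
  i=19: I-L = 23 → X
  i=20: B-L = 16 → Q
  i=21: N-B = 12 → M
  i=22: Q-E = 12 → M
  i=23: W-O =  8 → I
  i=24: P-Q = 25 → Z
  i=25: J-M = 23 → X
  shifts repeat with period 6: ZXQMMI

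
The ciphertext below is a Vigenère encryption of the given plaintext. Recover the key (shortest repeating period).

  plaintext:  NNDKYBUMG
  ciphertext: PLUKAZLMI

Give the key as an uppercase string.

  i= 0: P-N =  2 → C
  i= 1: L-N = 24 → Y
  i= 2: U-D = 17 → R
  i= 3: K-K =  0 → A
  i= 4: A-Y =  2 → C
  i= 5: Z-B = 24 → Y
  i= 6: L-U = 17 → R
  i= 7: M-M =  0 → A
  i= 8: I-G =  2 → C
  shifts repeat with period 4: CYRA

CYRA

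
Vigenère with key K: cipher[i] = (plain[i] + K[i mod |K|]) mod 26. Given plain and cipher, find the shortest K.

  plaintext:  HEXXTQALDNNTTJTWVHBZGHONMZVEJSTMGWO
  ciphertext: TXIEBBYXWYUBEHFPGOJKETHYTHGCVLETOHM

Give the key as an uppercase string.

  i= 0: T-H = 12 → M
  i= 1: X-E = 19 → T
  i= 2: I-X = 11 → L
  i= 3: E-X =  7 → H
  i= 4: B-T =  8 → I
  i= 5: B-Q = 11 → L
  i= 6: Y-A = 24 → Y
  i= 7: X-L = 12 → M
  i= 8: W-D = 19 → T
  i= 9: Y-N = 11 → L
  i=10: U-N =  7 → H
  i=11: B-T =  8 → I
  i=12: E-T = 11 → L
  i=13: H-J = 24 → Y
  i=14: F-T = 12 → M
  i=15: P-W = 19 → T
  i=16: G-V = 11 → L
  i=17: O-H =  7 → H
  i=18: J-B =  8 → I
  i=19: K-Z = 11 → L
  i=20: E-G = 24 → Y
  i=21: T-H = 12 → M
  i=22: H-O = 19 → T
  i=23: Y-N = 11 → L
  i=24: T-M =  7 → H
  i=25: H-Z =  8 → I
  i=26: G-V = 11 → L
  i=27: C-E = 24 → Y
  i=28: V-J = 12 → M
  i=29: L-S = 19 → T
  i=30: E-T = 11 → L
  i=31: T-M =  7 → H
  i=32: O-G =  8 → I
  i=33: H-W = 11 → L
  i=34: M-O = 24 → Y
  shifts repeat with period 7: MTLHILY

MTLHILY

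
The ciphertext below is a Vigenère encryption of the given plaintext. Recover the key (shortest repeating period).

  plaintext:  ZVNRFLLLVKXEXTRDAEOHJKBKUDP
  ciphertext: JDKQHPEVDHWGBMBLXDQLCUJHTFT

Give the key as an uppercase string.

KIXZCET

  i= 0: J-Z = 10 → K
  i= 1: D-V =  8 → I
  i= 2: K-N = 23 → X
  i= 3: Q-R = 25 → Z
  i= 4: H-F =  2 → C
  i= 5: P-L =  4 → E
  i= 6: E-L = 19 → T
  i= 7: V-L = 10 → K
  i= 8: D-V =  8 → I
  i= 9: H-K = 23 → X
  i=10: W-X = 25 → Z
  i=11: G-E =  2 → C
  i=12: B-X =  4 → E
  i=13: M-T = 19 → T
  i=14: B-R = 10 → K
  i=15: L-D =  8 → I
  i=16: X-A = 23 → X
  i=17: D-E = 25 → Z
  i=18: Q-O =  2 → C
  i=19: L-H =  4 → E
  i=20: C-J = 19 → T
  i=21: U-K = 10 → K
  i=22: J-B =  8 → I
  i=23: H-K = 23 → X
  i=24: T-U = 25 → Z
  i=25: F-D =  2 → C
  i=26: T-P =  4 → E
  shifts repeat with period 7: KIXZCET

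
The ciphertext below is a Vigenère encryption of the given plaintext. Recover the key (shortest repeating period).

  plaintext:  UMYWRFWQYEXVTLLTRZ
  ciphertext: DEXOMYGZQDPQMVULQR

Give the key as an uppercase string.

  i= 0: D-U =  9 → J
  i= 1: E-M = 18 → S
  i= 2: X-Y = 25 → Z
  i= 3: O-W = 18 → S
  i= 4: M-R = 21 → V
  i= 5: Y-F = 19 → T
  i= 6: G-W = 10 → K
  i= 7: Z-Q =  9 → J
  i= 8: Q-Y = 18 → S
  i= 9: D-E = 25 → Z
  i=10: P-X = 18 → S
  i=11: Q-V = 21 → V
  i=12: M-T = 19 → T
  i=13: V-L = 10 → K
  i=14: U-L =  9 → J
  i=15: L-T = 18 → S
  i=16: Q-R = 25 → Z
  i=17: R-Z = 18 → S
  shifts repeat with period 7: JSZSVTK

JSZSVTK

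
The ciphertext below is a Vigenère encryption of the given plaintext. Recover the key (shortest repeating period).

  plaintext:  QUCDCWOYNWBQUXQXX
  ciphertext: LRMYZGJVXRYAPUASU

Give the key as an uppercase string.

VXK

  i= 0: L-Q = 21 → V
  i= 1: R-U = 23 → X
  i= 2: M-C = 10 → K
  i= 3: Y-D = 21 → V
  i= 4: Z-C = 23 → X
  i= 5: G-W = 10 → K
  i= 6: J-O = 21 → V
  i= 7: V-Y = 23 → X
  i= 8: X-N = 10 → K
  i= 9: R-W = 21 → V
  i=10: Y-B = 23 → X
  i=11: A-Q = 10 → K
  i=12: P-U = 21 → V
  i=13: U-X = 23 → X
  i=14: A-Q = 10 → K
  i=15: S-X = 21 → V
  i=16: U-X = 23 → X
  shifts repeat with period 3: VXK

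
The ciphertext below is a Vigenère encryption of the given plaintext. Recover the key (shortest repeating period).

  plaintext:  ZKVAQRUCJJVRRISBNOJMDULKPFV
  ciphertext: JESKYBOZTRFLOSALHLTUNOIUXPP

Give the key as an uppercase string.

KUXKI

  i= 0: J-Z = 10 → K
  i= 1: E-K = 20 → U
  i= 2: S-V = 23 → X
  i= 3: K-A = 10 → K
  i= 4: Y-Q =  8 → I
  i= 5: B-R = 10 → K
  i= 6: O-U = 20 → U
  i= 7: Z-C = 23 → X
  i= 8: T-J = 10 → K
  i= 9: R-J =  8 → I
  i=10: F-V = 10 → K
  i=11: L-R = 20 → U
  i=12: O-R = 23 → X
  i=13: S-I = 10 → K
  i=14: A-S =  8 → I
  i=15: L-B = 10 → K
  i=16: H-N = 20 → U
  i=17: L-O = 23 → X
  i=18: T-J = 10 → K
  i=19: U-M =  8 → I
  i=20: N-D = 10 → K
  i=21: O-U = 20 → U
  i=22: I-L = 23 → X
  i=23: U-K = 10 → K
  i=24: X-P =  8 → I
  i=25: P-F = 10 → K
  i=26: P-V = 20 → U
  shifts repeat with period 5: KUXKI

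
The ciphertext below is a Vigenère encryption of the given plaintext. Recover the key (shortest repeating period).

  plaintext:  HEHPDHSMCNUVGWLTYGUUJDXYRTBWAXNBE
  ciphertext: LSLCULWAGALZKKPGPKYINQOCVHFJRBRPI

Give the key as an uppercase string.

EOENRE

  i= 0: L-H =  4 → E
  i= 1: S-E = 14 → O
  i= 2: L-H =  4 → E
  i= 3: C-P = 13 → N
  i= 4: U-D = 17 → R
  i= 5: L-H =  4 → E
  i= 6: W-S =  4 → E
  i= 7: A-M = 14 → O
  i= 8: G-C =  4 → E
  i= 9: A-N = 13 → N
  i=10: L-U = 17 → R
  i=11: Z-V =  4 → E
  i=12: K-G =  4 → E
  i=13: K-W = 14 → O
  i=14: P-L =  4 → E
  i=15: G-T = 13 → N
  i=16: P-Y = 17 → R
  i=17: K-G =  4 → E
  i=18: Y-U =  4 → E
  i=19: I-U = 14 → O
  i=20: N-J =  4 → E
  i=21: Q-D = 13 → N
  i=22: O-X = 17 → R
  i=23: C-Y =  4 → E
  i=24: V-R =  4 → E
  i=25: H-T = 14 → O
  i=26: F-B =  4 → E
  i=27: J-W = 13 → N
  i=28: R-A = 17 → R
  i=29: B-X =  4 → E
  i=30: R-N =  4 → E
  i=31: P-B = 14 → O
  i=32: I-E =  4 → E
  shifts repeat with period 6: EOENRE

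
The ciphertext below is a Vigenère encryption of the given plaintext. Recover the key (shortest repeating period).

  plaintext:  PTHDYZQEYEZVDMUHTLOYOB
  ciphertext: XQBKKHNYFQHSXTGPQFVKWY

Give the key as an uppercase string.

IXUHM

  i= 0: X-P =  8 → I
  i= 1: Q-T = 23 → X
  i= 2: B-H = 20 → U
  i= 3: K-D =  7 → H
  i= 4: K-Y = 12 → M
  i= 5: H-Z =  8 → I
  i= 6: N-Q = 23 → X
  i= 7: Y-E = 20 → U
  i= 8: F-Y =  7 → H
  i= 9: Q-E = 12 → M
  i=10: H-Z =  8 → I
  i=11: S-V = 23 → X
  i=12: X-D = 20 → U
  i=13: T-M =  7 → H
  i=14: G-U = 12 → M
  i=15: P-H =  8 → I
  i=16: Q-T = 23 → X
  i=17: F-L = 20 → U
  i=18: V-O =  7 → H
  i=19: K-Y = 12 → M
  i=20: W-O =  8 → I
  i=21: Y-B = 23 → X
  shifts repeat with period 5: IXUHM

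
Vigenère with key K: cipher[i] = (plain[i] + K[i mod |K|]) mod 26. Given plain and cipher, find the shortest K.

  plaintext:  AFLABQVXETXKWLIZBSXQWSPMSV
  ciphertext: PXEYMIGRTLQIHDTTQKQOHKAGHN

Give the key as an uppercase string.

PSTYLSLU

  i= 0: P-A = 15 → P
  i= 1: X-F = 18 → S
  i= 2: E-L = 19 → T
  i= 3: Y-A = 24 → Y
  i= 4: M-B = 11 → L
  i= 5: I-Q = 18 → S
  i= 6: G-V = 11 → L
  i= 7: R-X = 20 → U
  i= 8: T-E = 15 → P
  i= 9: L-T = 18 → S
  i=10: Q-X = 19 → T
  i=11: I-K = 24 → Y
  i=12: H-W = 11 → L
  i=13: D-L = 18 → S
  i=14: T-I = 11 → L
  i=15: T-Z = 20 → U
  i=16: Q-B = 15 → P
  i=17: K-S = 18 → S
  i=18: Q-X = 19 → T
  i=19: O-Q = 24 → Y
  i=20: H-W = 11 → L
  i=21: K-S = 18 → S
  i=22: A-P = 11 → L
  i=23: G-M = 20 → U
  i=24: H-S = 15 → P
  i=25: N-V = 18 → S
  shifts repeat with period 8: PSTYLSLU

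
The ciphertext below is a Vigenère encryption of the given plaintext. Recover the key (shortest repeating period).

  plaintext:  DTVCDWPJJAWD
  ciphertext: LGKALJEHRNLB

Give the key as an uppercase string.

  i= 0: L-D =  8 → I
  i= 1: G-T = 13 → N
  i= 2: K-V = 15 → P
  i= 3: A-C = 24 → Y
  i= 4: L-D =  8 → I
  i= 5: J-W = 13 → N
  i= 6: E-P = 15 → P
  i= 7: H-J = 24 → Y
  i= 8: R-J =  8 → I
  i= 9: N-A = 13 → N
  i=10: L-W = 15 → P
  i=11: B-D = 24 → Y
  shifts repeat with period 4: INPY

INPY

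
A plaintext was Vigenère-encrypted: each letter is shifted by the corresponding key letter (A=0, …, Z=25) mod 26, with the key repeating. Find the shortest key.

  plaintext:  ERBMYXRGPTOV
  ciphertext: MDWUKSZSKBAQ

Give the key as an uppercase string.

IMV

  i= 0: M-E =  8 → I
  i= 1: D-R = 12 → M
  i= 2: W-B = 21 → V
  i= 3: U-M =  8 → I
  i= 4: K-Y = 12 → M
  i= 5: S-X = 21 → V
  i= 6: Z-R =  8 → I
  i= 7: S-G = 12 → M
  i= 8: K-P = 21 → V
  i= 9: B-T =  8 → I
  i=10: A-O = 12 → M
  i=11: Q-V = 21 → V
  shifts repeat with period 3: IMV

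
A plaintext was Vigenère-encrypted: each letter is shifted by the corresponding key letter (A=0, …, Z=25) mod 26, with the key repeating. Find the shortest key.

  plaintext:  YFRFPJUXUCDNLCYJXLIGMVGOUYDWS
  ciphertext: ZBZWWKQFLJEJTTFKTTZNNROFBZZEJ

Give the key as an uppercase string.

BWIRH

  i= 0: Z-Y =  1 → B
  i= 1: B-F = 22 → W
  i= 2: Z-R =  8 → I
  i= 3: W-F = 17 → R
  i= 4: W-P =  7 → H
  i= 5: K-J =  1 → B
  i= 6: Q-U = 22 → W
  i= 7: F-X =  8 → I
  i= 8: L-U = 17 → R
  i= 9: J-C =  7 → H
  i=10: E-D =  1 → B
  i=11: J-N = 22 → W
  i=12: T-L =  8 → I
  i=13: T-C = 17 → R
  i=14: F-Y =  7 → H
  i=15: K-J =  1 → B
  i=16: T-X = 22 → W
  i=17: T-L =  8 → I
  i=18: Z-I = 17 → R
  i=19: N-G =  7 → H
  i=20: N-M =  1 → B
  i=21: R-V = 22 → W
  i=22: O-G =  8 → I
  i=23: F-O = 17 → R
  i=24: B-U =  7 → H
  i=25: Z-Y =  1 → B
  i=26: Z-D = 22 → W
  i=27: E-W =  8 → I
  i=28: J-S = 17 → R
  shifts repeat with period 5: BWIRH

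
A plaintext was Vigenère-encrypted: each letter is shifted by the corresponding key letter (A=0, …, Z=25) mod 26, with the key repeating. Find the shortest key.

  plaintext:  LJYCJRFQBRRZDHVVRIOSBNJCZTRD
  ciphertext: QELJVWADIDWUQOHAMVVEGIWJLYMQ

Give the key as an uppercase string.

FVNHM

  i= 0: Q-L =  5 → F
  i= 1: E-J = 21 → V
  i= 2: L-Y = 13 → N
  i= 3: J-C =  7 → H
  i= 4: V-J = 12 → M
  i= 5: W-R =  5 → F
  i= 6: A-F = 21 → V
  i= 7: D-Q = 13 → N
  i= 8: I-B =  7 → H
  i= 9: D-R = 12 → M
  i=10: W-R =  5 → F
  i=11: U-Z = 21 → V
  i=12: Q-D = 13 → N
  i=13: O-H =  7 → H
  i=14: H-V = 12 → M
  i=15: A-V =  5 → F
  i=16: M-R = 21 → V
  i=17: V-I = 13 → N
  i=18: V-O =  7 → H
  i=19: E-S = 12 → M
  i=20: G-B =  5 → F
  i=21: I-N = 21 → V
  i=22: W-J = 13 → N
  i=23: J-C =  7 → H
  i=24: L-Z = 12 → M
  i=25: Y-T =  5 → F
  i=26: M-R = 21 → V
  i=27: Q-D = 13 → N
  shifts repeat with period 5: FVNHM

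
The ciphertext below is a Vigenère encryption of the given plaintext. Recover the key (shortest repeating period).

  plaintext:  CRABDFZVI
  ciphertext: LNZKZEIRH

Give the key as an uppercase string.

  i= 0: L-C =  9 → J
  i= 1: N-R = 22 → W
  i= 2: Z-A = 25 → Z
  i= 3: K-B =  9 → J
  i= 4: Z-D = 22 → W
  i= 5: E-F = 25 → Z
  i= 6: I-Z =  9 → J
  i= 7: R-V = 22 → W
  i= 8: H-I = 25 → Z
  shifts repeat with period 3: JWZ

JWZ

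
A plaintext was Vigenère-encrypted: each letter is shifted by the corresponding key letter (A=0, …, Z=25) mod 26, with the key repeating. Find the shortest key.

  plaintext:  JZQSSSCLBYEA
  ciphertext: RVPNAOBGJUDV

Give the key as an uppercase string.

IWZV

  i= 0: R-J =  8 → I
  i= 1: V-Z = 22 → W
  i= 2: P-Q = 25 → Z
  i= 3: N-S = 21 → V
  i= 4: A-S =  8 → I
  i= 5: O-S = 22 → W
  i= 6: B-C = 25 → Z
  i= 7: G-L = 21 → V
  i= 8: J-B =  8 → I
  i= 9: U-Y = 22 → W
  i=10: D-E = 25 → Z
  i=11: V-A = 21 → V
  shifts repeat with period 4: IWZV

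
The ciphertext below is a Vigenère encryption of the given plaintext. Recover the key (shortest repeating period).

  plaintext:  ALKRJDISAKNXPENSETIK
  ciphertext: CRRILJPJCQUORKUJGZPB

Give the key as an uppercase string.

  i= 0: C-A =  2 → C
  i= 1: R-L =  6 → G
  i= 2: R-K =  7 → H
  i= 3: I-R = 17 → R
  i= 4: L-J =  2 → C
  i= 5: J-D =  6 → G
  i= 6: P-I =  7 → H
  i= 7: J-S = 17 → R
  i= 8: C-A =  2 → C
  i= 9: Q-K =  6 → G
  i=10: U-N =  7 → H
  i=11: O-X = 17 → R
  i=12: R-P =  2 → C
  i=13: K-E =  6 → G
  i=14: U-N =  7 → H
  i=15: J-S = 17 → R
  i=16: G-E =  2 → C
  i=17: Z-T =  6 → G
  i=18: P-I =  7 → H
  i=19: B-K = 17 → R
  shifts repeat with period 4: CGHR

CGHR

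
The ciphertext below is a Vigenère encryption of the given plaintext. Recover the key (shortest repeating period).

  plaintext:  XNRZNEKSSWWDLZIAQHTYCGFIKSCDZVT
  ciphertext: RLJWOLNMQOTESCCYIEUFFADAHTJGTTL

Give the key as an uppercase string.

UYSXBHD

  i= 0: R-X = 20 → U
  i= 1: L-N = 24 → Y
  i= 2: J-R = 18 → S
  i= 3: W-Z = 23 → X
  i= 4: O-N =  1 → B
  i= 5: L-E =  7 → H
  i= 6: N-K =  3 → D
  i= 7: M-S = 20 → U
  i= 8: Q-S = 24 → Y
  i= 9: O-W = 18 → S
  i=10: T-W = 23 → X
  i=11: E-D =  1 → B
  i=12: S-L =  7 → H
  i=13: C-Z =  3 → D
  i=14: C-I = 20 → U
  i=15: Y-A = 24 → Y
  i=16: I-Q = 18 → S
  i=17: E-H = 23 → X
  i=18: U-T =  1 → B
  i=19: F-Y =  7 → H
  i=20: F-C =  3 → D
  i=21: A-G = 20 → U
  i=22: D-F = 24 → Y
  i=23: A-I = 18 → S
  i=24: H-K = 23 → X
  i=25: T-S =  1 → B
  i=26: J-C =  7 → H
  i=27: G-D =  3 → D
  i=28: T-Z = 20 → U
  i=29: T-V = 24 → Y
  i=30: L-T = 18 → S
  shifts repeat with period 7: UYSXBHD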